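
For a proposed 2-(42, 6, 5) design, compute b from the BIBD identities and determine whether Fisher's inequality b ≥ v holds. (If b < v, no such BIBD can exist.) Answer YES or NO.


r = λ(v − 1)/(k − 1) = 5·41/5 = 41.
b = vr/k = 42·41/6 = 287.
Fisher's inequality: b ≥ v ⇔ 287 ≥ 42? YES.

YES


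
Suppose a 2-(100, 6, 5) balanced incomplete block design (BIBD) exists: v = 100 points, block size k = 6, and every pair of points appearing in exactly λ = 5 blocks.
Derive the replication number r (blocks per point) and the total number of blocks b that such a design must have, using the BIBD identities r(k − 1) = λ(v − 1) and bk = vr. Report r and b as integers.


Any 2-(v, k, λ) BIBD satisfies two necessary conditions:
  (i)  Each point sits in r blocks, and counting incidences through any fixed point gives r(k − 1) = λ(v − 1), so r = λ(v − 1)/(k − 1).
  (ii) Total incidences bk = vr, so b = vr/k.
Step 1: r = λ(v − 1)/(k − 1) = 5·(100 − 1)/(6 − 1) = 5·99/5 = 495/5 = 99.
Step 2: b = vr/k = 100·99/6 = 9900/6 = 1650.
Check integrality: r = 99 ∈ Z ✓, b = 1650 ∈ Z ✓.
(These identities are necessary conditions: they determine r and b for any design with these parameters, but do not by themselves prove that one exists.)

r = 99, b = 1650.


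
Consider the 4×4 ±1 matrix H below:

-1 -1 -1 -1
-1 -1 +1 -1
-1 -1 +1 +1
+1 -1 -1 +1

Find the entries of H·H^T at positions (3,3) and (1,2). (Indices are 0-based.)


Row 1 of H: [-1, -1, 1, -1].
Row 2 of H: [-1, -1, 1, 1].
Row 3 of H: [1, -1, -1, 1].
(H·H^T)[3][3] = Σ_j H[3][j]·H[3][j] = (1)² + (-1)² + (-1)² + (1)² = 1 + 1 + 1 + 1 = 4.
(H·H^T)[1][2] = Σ_j H[1][j]·H[2][j] = (-1)·(-1) + (-1)·(-1) + (1)·(1) + (-1)·(1) = 1 + 1 + 1 + -1 = 2.
Rows 1 and 2 are not orthogonal (dot product = 2 ≠ 0), so H is not a Hadamard matrix.

(3,3) entry = 4; (1,2) entry = 2.


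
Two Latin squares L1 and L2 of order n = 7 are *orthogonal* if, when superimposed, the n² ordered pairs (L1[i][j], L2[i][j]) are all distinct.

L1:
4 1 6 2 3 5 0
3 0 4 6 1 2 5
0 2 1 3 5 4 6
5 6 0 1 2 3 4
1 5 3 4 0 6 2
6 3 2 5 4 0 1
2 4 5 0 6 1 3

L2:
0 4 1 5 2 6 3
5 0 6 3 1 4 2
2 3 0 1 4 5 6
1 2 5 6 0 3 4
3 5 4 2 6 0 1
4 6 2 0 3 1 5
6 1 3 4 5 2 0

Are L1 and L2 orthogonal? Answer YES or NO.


Form the n² = 49 superimposed pairs (L1[i][j], L2[i][j]), row by row (rows and columns indexed from 0):
row 0: (4,0) (1,4) (6,1) (2,5) (3,2) (5,6) (0,3)
row 1: (3,5) (0,0) (4,6) (6,3) (1,1) (2,4) (5,2)
row 2: (0,2) (2,3) (1,0) (3,1) (5,4) (4,5) (6,6)
row 3: (5,1) (6,2) (0,5) (1,6) (2,0) (3,3) (4,4)
row 4: (1,3) (5,5) (3,4) (4,2) (0,6) (6,0) (2,1)
row 5: (6,4) (3,6) (2,2) (5,0) (4,3) (0,1) (1,5)
row 6: (2,6) (4,1) (5,3) (0,4) (6,5) (1,2) (3,0)
Orthogonality requires all 49 pairs distinct.
Check by first coordinate: for each symbol s of L1, list the L2 entries in the n cells where L1 = s; they must all differ.
  L1 = 0: L2 entries (in reading order) 3, 0, 2, 5, 6, 1, 4 — all 7 distinct ✓
  L1 = 1: L2 entries (in reading order) 4, 1, 0, 6, 3, 5, 2 — all 7 distinct ✓
  L1 = 2: L2 entries (in reading order) 5, 4, 3, 0, 1, 2, 6 — all 7 distinct ✓
  L1 = 3: L2 entries (in reading order) 2, 5, 1, 3, 4, 6, 0 — all 7 distinct ✓
  L1 = 4: L2 entries (in reading order) 0, 6, 5, 4, 2, 3, 1 — all 7 distinct ✓
  L1 = 5: L2 entries (in reading order) 6, 2, 4, 1, 5, 0, 3 — all 7 distinct ✓
  L1 = 6: L2 entries (in reading order) 1, 3, 6, 2, 0, 4, 5 — all 7 distinct ✓
Every symbol of L1 meets every symbol of L2 exactly once, so all 49 pairs are distinct (49 of 49).
Conclusion: YES.

YES


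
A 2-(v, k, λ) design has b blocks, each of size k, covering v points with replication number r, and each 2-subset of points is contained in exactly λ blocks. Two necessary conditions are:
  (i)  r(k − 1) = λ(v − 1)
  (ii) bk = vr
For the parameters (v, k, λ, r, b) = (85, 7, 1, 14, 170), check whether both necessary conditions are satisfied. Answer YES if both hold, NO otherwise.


Condition (i): r(k − 1) = 14·6 = 84; λ(v − 1) = 1·84 = 84. Match? YES.
Condition (ii): bk = 170·7 = 1190; vr = 85·14 = 1190. Match? YES.
Both conditions hold? YES.

YES


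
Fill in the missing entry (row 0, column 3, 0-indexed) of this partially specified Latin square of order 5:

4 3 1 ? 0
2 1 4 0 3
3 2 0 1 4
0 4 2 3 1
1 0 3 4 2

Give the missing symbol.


Row 0 contains symbols [0, 1, 3, 4] — missing [2].
Column 3 contains symbols [0, 1, 3, 4] — missing [2].
The missing symbol must appear in both missing sets; intersection = [2].
Therefore the hidden value is 2.

Missing value = 2.


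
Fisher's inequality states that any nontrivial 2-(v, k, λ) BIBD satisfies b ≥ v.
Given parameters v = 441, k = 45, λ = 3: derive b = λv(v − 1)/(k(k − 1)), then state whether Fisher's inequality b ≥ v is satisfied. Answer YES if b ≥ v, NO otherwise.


b = λv(v − 1)/(k(k − 1)) = 3·441·440/(45·44) = 582120/1980 = 294.
Compare with v = 441: b < v, so Fisher's inequality fails.

NO


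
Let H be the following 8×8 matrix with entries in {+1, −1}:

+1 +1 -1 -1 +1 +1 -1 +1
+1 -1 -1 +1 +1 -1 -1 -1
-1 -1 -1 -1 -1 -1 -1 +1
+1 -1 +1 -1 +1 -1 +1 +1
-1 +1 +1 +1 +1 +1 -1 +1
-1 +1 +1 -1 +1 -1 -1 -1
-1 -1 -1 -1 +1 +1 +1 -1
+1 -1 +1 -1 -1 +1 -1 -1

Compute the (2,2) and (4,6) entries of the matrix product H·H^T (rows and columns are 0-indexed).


Row 2 of H: [-1, -1, -1, -1, -1, -1, -1, 1].
Row 4 of H: [-1, 1, 1, 1, 1, 1, -1, 1].
Row 6 of H: [-1, -1, -1, -1, 1, 1, 1, -1].
(H·H^T)[2][2] = Σ_j H[2][j]·H[2][j] = (-1)² + (-1)² + (-1)² + (-1)² + (-1)² + (-1)² + (-1)² + (1)² = 1 + 1 + 1 + 1 + 1 + 1 + 1 + 1 = 8.
(H·H^T)[4][6] = Σ_j H[4][j]·H[6][j] = (-1)·(-1) + (1)·(-1) + (1)·(-1) + (1)·(-1) + (1)·(1) + (1)·(1) + (-1)·(1) + (1)·(-1) = 1 + -1 + -1 + -1 + 1 + 1 + -1 + -1 = -2.
Rows 4 and 6 are not orthogonal (dot product = -2 ≠ 0), so H is not a Hadamard matrix.

(2,2) entry = 8; (4,6) entry = -2.


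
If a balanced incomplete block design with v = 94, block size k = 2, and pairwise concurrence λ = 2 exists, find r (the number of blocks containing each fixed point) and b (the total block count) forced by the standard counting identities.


Any 2-(v, k, λ) BIBD satisfies two necessary conditions:
  (i)  Each point sits in r blocks, and counting incidences through any fixed point gives r(k − 1) = λ(v − 1), so r = λ(v − 1)/(k − 1).
  (ii) Total incidences bk = vr, so b = vr/k.
Step 1: r = λ(v − 1)/(k − 1) = 2·(94 − 1)/(2 − 1) = 2·93/1 = 186/1 = 186.
Step 2: b = vr/k = 94·186/2 = 17484/2 = 8742.
Check integrality: r = 186 ∈ Z ✓, b = 8742 ∈ Z ✓.
(These identities are necessary conditions: they determine r and b for any design with these parameters, but do not by themselves prove that one exists.)

r = 186, b = 8742.


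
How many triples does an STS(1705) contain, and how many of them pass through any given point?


An STS(v) is a 2-(v, 3, 1) BIBD: block size k = 3, λ = 1.
Replication: r(k − 1) = λ(v − 1) ⇒ r·2 = 1705 − 1 = 1704 ⇒ r = 852.
Block count: b = v(v − 1)/6 = 1705·1704/6 = 2905320/6 = 484220.

r = 852, b = 484220.


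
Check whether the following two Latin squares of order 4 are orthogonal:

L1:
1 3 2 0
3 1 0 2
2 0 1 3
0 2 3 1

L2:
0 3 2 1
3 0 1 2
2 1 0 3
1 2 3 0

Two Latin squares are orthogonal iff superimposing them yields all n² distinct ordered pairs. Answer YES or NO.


Form the n² = 16 superimposed pairs (L1[i][j], L2[i][j]), row by row (rows and columns indexed from 0):
row 0: (1,0) (3,3) (2,2) (0,1)
row 1: (3,3) (1,0) (0,1) (2,2)
row 2: (2,2) (0,1) (1,0) (3,3)
row 3: (0,1) (2,2) (3,3) (1,0)
Orthogonality requires all 16 pairs distinct.
But the pair (3,3) repeats: cell (0,1) has L1 = 3, L2 = 3, and cell (1,0) has L1 = 3, L2 = 3.
A repeated pair means some other pair never occurs (only 4 distinct pairs out of 16), so the squares are not orthogonal.
Conclusion: NO.

NO


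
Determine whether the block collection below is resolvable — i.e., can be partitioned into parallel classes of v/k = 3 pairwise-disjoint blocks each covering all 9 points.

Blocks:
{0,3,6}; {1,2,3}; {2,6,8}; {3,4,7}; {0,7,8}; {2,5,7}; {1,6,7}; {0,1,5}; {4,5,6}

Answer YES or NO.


v = 9, block size k = 3, number of blocks = 9.
For resolvability, blocks must partition into parallel classes of size v/k = 3.
Total blocks must therefore be a multiple of 3: 9 = 3·3 + 0 ⇒ divisible ✓.
Consider block {0,3,6}. The only other block(s) in the collection disjoint from it are {2,5,7} — just 1 block(s). Any parallel class containing {0,3,6} would need 2 other blocks each disjoint from it, so no parallel class of size 3 can contain {0,3,6}.
Since every block must belong to some parallel class in a resolution, the collection cannot be partitioned into parallel classes.
Resolvable? NO.

NO


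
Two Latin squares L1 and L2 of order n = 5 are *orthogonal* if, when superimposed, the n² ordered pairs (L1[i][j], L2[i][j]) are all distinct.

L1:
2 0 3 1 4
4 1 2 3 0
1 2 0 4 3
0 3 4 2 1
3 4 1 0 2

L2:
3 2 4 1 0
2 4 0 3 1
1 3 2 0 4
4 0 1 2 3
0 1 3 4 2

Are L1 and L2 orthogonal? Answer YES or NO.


Form the n² = 25 superimposed pairs (L1[i][j], L2[i][j]), row by row (rows and columns indexed from 0):
row 0: (2,3) (0,2) (3,4) (1,1) (4,0)
row 1: (4,2) (1,4) (2,0) (3,3) (0,1)
row 2: (1,1) (2,3) (0,2) (4,0) (3,4)
row 3: (0,4) (3,0) (4,1) (2,2) (1,3)
row 4: (3,0) (4,1) (1,3) (0,4) (2,2)
Orthogonality requires all 25 pairs distinct.
But the pair (1,1) repeats: cell (0,3) has L1 = 1, L2 = 1, and cell (2,0) has L1 = 1, L2 = 1.
A repeated pair means some other pair never occurs (only 15 distinct pairs out of 25), so the squares are not orthogonal.
Conclusion: NO.

NO


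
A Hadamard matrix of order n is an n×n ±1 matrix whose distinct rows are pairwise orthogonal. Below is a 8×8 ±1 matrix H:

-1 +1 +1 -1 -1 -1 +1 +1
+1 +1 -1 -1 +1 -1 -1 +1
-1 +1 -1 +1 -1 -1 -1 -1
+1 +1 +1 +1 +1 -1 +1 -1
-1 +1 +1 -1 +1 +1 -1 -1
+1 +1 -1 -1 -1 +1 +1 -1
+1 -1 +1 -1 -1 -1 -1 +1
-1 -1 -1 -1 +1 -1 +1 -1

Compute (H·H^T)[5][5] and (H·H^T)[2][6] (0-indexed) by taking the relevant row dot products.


Row 2 of H: [-1, 1, -1, 1, -1, -1, -1, -1].
Row 5 of H: [1, 1, -1, -1, -1, 1, 1, -1].
Row 6 of H: [1, -1, 1, -1, -1, -1, -1, 1].
(H·H^T)[5][5] = Σ_j H[5][j]·H[5][j] = (1)² + (1)² + (-1)² + (-1)² + (-1)² + (1)² + (1)² + (-1)² = 1 + 1 + 1 + 1 + 1 + 1 + 1 + 1 = 8.
(H·H^T)[2][6] = Σ_j H[2][j]·H[6][j] = (-1)·(1) + (1)·(-1) + (-1)·(1) + (1)·(-1) + (-1)·(-1) + (-1)·(-1) + (-1)·(-1) + (-1)·(1) = -1 + -1 + -1 + -1 + 1 + 1 + 1 + -1 = -2.
Rows 2 and 6 are not orthogonal (dot product = -2 ≠ 0), so H is not a Hadamard matrix.

(5,5) entry = 8; (2,6) entry = -2.


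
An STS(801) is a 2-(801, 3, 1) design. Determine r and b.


An STS(v) is a 2-(v, 3, 1) BIBD: block size k = 3, λ = 1.
Replication: r(k − 1) = λ(v − 1) ⇒ r·2 = 801 − 1 = 800 ⇒ r = 400.
Block count: bk = vr ⇒ b·3 = 801·400 = 320400 ⇒ b = 106800.
(Check via b = v(v − 1)/6 = 801·800/6 = 640800/6 = 106800.)

r = 400, b = 106800.


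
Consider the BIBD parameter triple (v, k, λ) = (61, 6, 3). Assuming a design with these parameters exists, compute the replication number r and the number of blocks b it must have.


Any 2-(v, k, λ) BIBD satisfies two necessary conditions:
  (i)  Each point sits in r blocks, and counting incidences through any fixed point gives r(k − 1) = λ(v − 1), so r = λ(v − 1)/(k − 1).
  (ii) Total incidences bk = vr, so b = vr/k.
Step 1: r = λ(v − 1)/(k − 1) = 3·(61 − 1)/(6 − 1) = 3·60/5 = 180/5 = 36.
Step 2: b = vr/k = 61·36/6 = 2196/6 = 366.
Check integrality: r = 36 ∈ Z ✓, b = 366 ∈ Z ✓.
(These identities are necessary conditions: they determine r and b for any design with these parameters, but do not by themselves prove that one exists.)

r = 36, b = 366.


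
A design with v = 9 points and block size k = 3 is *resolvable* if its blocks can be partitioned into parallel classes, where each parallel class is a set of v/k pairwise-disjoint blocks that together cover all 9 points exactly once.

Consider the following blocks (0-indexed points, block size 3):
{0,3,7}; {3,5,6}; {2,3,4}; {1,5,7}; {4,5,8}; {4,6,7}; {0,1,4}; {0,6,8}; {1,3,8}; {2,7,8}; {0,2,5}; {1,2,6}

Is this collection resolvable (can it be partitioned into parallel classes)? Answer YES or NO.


v = 9, block size k = 3, number of blocks = 12.
For resolvability, blocks must partition into parallel classes of size v/k = 3.
Total blocks must therefore be a multiple of 3: 12 = 3·4 + 0 ⇒ divisible ✓.
Greedy packing gives 4 candidate class(es). Each should be a full parallel class (size 3, covers all 9 points).
  Class 1 (3 blocks): {0,3,7}; {4,5,8}; {1,2,6}. Points covered: [0, 1, 2, 3, 4, 5, 6, 7, 8].
  Class 2 (3 blocks): {3,5,6}; {0,1,4}; {2,7,8}. Points covered: [0, 1, 2, 3, 4, 5, 6, 7, 8].
  Class 3 (3 blocks): {2,3,4}; {1,5,7}; {0,6,8}. Points covered: [0, 1, 2, 3, 4, 5, 6, 7, 8].
  Class 4 (3 blocks): {4,6,7}; {1,3,8}; {0,2,5}. Points covered: [0, 1, 2, 3, 4, 5, 6, 7, 8].
All classes full (size 3)? YES. All classes cover every point? YES.
Resolvable? YES.

YES


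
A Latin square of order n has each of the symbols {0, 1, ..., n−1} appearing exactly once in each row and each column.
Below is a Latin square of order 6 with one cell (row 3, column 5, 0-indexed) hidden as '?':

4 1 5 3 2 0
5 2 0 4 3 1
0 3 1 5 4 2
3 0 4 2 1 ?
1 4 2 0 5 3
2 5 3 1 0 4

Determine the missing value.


Row 3 contains symbols [0, 1, 2, 3, 4] — missing [5].
Column 5 contains symbols [0, 1, 2, 3, 4] — missing [5].
The missing symbol must appear in both missing sets; intersection = [5].
Therefore the hidden value is 5.

Missing value = 5.


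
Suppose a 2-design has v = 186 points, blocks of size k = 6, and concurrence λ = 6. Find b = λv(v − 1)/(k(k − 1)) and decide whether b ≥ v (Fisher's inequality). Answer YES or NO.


r = λ(v − 1)/(k − 1) = 6·185/5 = 222.
b = vr/k = 186·222/6 = 6882.
Fisher's inequality: b ≥ v ⇔ 6882 ≥ 186? YES.

YES


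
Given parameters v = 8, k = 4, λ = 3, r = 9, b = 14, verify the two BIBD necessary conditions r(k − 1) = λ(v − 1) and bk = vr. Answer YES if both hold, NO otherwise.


Condition (i): r(k − 1) = 9·3 = 27; λ(v − 1) = 3·7 = 21. Match? NO.
Condition (ii): bk = 14·4 = 56; vr = 8·9 = 72. Match? NO.
Both conditions hold? NO.

NO


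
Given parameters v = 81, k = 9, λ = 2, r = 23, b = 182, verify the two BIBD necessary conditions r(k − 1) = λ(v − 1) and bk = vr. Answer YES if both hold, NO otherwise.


Condition (i): r(k − 1) = 23·8 = 184; λ(v − 1) = 2·80 = 160. Match? NO.
Condition (ii): bk = 182·9 = 1638; vr = 81·23 = 1863. Match? NO.
Both conditions hold? NO.

NO


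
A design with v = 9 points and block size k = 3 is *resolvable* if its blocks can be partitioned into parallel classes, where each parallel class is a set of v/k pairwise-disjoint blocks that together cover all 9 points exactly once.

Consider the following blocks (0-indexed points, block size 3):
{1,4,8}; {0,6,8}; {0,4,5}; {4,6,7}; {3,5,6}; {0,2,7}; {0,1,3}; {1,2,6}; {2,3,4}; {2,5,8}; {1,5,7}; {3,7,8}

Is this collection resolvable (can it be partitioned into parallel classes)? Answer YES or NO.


v = 9, block size k = 3, number of blocks = 12.
For resolvability, blocks must partition into parallel classes of size v/k = 3.
Total blocks must therefore be a multiple of 3: 12 = 3·4 + 0 ⇒ divisible ✓.
Greedy packing gives 4 candidate class(es). Each should be a full parallel class (size 3, covers all 9 points).
  Class 1 (3 blocks): {1,4,8}; {3,5,6}; {0,2,7}. Points covered: [0, 1, 2, 3, 4, 5, 6, 7, 8].
  Class 2 (3 blocks): {0,6,8}; {2,3,4}; {1,5,7}. Points covered: [0, 1, 2, 3, 4, 5, 6, 7, 8].
  Class 3 (3 blocks): {0,4,5}; {1,2,6}; {3,7,8}. Points covered: [0, 1, 2, 3, 4, 5, 6, 7, 8].
  Class 4 (3 blocks): {4,6,7}; {0,1,3}; {2,5,8}. Points covered: [0, 1, 2, 3, 4, 5, 6, 7, 8].
All classes full (size 3)? YES. All classes cover every point? YES.
Resolvable? YES.

YES


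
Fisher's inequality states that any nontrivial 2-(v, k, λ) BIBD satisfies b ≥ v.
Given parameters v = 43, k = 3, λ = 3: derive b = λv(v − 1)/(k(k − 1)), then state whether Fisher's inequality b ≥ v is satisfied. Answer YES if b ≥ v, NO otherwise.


b = λv(v − 1)/(k(k − 1)) = 3·43·42/(3·2) = 5418/6 = 903.
Compare with v = 43: b ≥ v, so Fisher's inequality holds.

YES


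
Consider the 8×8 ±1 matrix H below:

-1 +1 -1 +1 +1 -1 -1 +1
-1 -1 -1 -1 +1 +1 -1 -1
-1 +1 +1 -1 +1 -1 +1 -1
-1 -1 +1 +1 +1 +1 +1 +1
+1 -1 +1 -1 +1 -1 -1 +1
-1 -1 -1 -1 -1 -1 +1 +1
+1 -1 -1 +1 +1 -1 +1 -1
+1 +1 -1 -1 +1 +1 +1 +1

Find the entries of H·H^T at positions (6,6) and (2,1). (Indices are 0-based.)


Row 1 of H: [-1, -1, -1, -1, 1, 1, -1, -1].
Row 2 of H: [-1, 1, 1, -1, 1, -1, 1, -1].
Row 6 of H: [1, -1, -1, 1, 1, -1, 1, -1].
(H·H^T)[6][6] = Σ_j H[6][j]·H[6][j] = (1)² + (-1)² + (-1)² + (1)² + (1)² + (-1)² + (1)² + (-1)² = 1 + 1 + 1 + 1 + 1 + 1 + 1 + 1 = 8.
(H·H^T)[2][1] = Σ_j H[2][j]·H[1][j] = (-1)·(-1) + (1)·(-1) + (1)·(-1) + (-1)·(-1) + (1)·(1) + (-1)·(1) + (1)·(-1) + (-1)·(-1) = 1 + -1 + -1 + 1 + 1 + -1 + -1 + 1 = 0.
So rows 2 and 1 are orthogonal; the diagonal entry equals n = 8.

(6,6) entry = 8; (2,1) entry = 0.


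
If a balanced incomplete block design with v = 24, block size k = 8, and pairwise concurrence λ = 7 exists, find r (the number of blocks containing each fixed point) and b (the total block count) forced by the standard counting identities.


Any 2-(v, k, λ) BIBD satisfies two necessary conditions:
  (i)  Each point sits in r blocks, and counting incidences through any fixed point gives r(k − 1) = λ(v − 1), so r = λ(v − 1)/(k − 1).
  (ii) Total incidences bk = vr, so b = vr/k.
Step 1: r = λ(v − 1)/(k − 1) = 7·(24 − 1)/(8 − 1) = 7·23/7 = 161/7 = 23.
Step 2: b = vr/k = 24·23/8 = 552/8 = 69.
Check integrality: r = 23 ∈ Z ✓, b = 69 ∈ Z ✓.
(These identities are necessary conditions: they determine r and b for any design with these parameters, but do not by themselves prove that one exists.)

r = 23, b = 69.


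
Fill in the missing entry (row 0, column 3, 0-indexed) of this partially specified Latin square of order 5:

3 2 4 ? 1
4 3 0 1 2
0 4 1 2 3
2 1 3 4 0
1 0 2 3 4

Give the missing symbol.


Row 0 contains symbols [1, 2, 3, 4] — missing [0].
Column 3 contains symbols [1, 2, 3, 4] — missing [0].
The missing symbol must appear in both missing sets; intersection = [0].
Therefore the hidden value is 0.

Missing value = 0.


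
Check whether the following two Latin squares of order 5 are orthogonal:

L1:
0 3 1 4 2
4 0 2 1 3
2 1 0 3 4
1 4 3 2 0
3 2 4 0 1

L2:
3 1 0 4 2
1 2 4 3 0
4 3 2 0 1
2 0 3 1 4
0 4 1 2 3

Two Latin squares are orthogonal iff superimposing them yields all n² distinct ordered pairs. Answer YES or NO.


Form the n² = 25 superimposed pairs (L1[i][j], L2[i][j]), row by row (rows and columns indexed from 0):
row 0: (0,3) (3,1) (1,0) (4,4) (2,2)
row 1: (4,1) (0,2) (2,4) (1,3) (3,0)
row 2: (2,4) (1,3) (0,2) (3,0) (4,1)
row 3: (1,2) (4,0) (3,3) (2,1) (0,4)
row 4: (3,0) (2,4) (4,1) (0,2) (1,3)
Orthogonality requires all 25 pairs distinct.
But the pair (2,4) repeats: cell (1,2) has L1 = 2, L2 = 4, and cell (2,0) has L1 = 2, L2 = 4.
A repeated pair means some other pair never occurs (only 15 distinct pairs out of 25), so the squares are not orthogonal.
Conclusion: NO.

NO


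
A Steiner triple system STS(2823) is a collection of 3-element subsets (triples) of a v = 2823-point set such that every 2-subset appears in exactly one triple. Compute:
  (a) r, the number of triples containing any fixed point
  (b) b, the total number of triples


An STS(v) is a 2-(v, 3, 1) BIBD: block size k = 3, λ = 1.
Replication: r(k − 1) = λ(v − 1) ⇒ r·2 = 2823 − 1 = 2822 ⇒ r = 1411.
Block count: b = v(v − 1)/6 = 2823·2822/6 = 7966506/6 = 1327751.

r = 1411, b = 1327751.


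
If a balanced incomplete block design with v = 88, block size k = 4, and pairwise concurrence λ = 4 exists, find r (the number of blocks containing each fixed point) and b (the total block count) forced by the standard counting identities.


Any 2-(v, k, λ) BIBD satisfies two necessary conditions:
  (i)  Each point sits in r blocks, and counting incidences through any fixed point gives r(k − 1) = λ(v − 1), so r = λ(v − 1)/(k − 1).
  (ii) Total incidences bk = vr, so b = vr/k.
Step 1: r = λ(v − 1)/(k − 1) = 4·(88 − 1)/(4 − 1) = 4·87/3 = 348/3 = 116.
Step 2: b = vr/k = 88·116/4 = 10208/4 = 2552.
Check integrality: r = 116 ∈ Z ✓, b = 2552 ∈ Z ✓.
(These identities are necessary conditions: they determine r and b for any design with these parameters, but do not by themselves prove that one exists.)

r = 116, b = 2552.


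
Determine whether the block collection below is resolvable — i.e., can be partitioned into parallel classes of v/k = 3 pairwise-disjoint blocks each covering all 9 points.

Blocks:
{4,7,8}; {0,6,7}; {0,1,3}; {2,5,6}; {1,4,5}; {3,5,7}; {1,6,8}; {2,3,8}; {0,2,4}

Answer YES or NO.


v = 9, block size k = 3, number of blocks = 9.
For resolvability, blocks must partition into parallel classes of size v/k = 3.
Total blocks must therefore be a multiple of 3: 9 = 3·3 + 0 ⇒ divisible ✓.
Greedy packing gives 3 candidate class(es). Each should be a full parallel class (size 3, covers all 9 points).
  Class 1 (3 blocks): {4,7,8}; {0,1,3}; {2,5,6}. Points covered: [0, 1, 2, 3, 4, 5, 6, 7, 8].
  Class 2 (3 blocks): {0,6,7}; {1,4,5}; {2,3,8}. Points covered: [0, 1, 2, 3, 4, 5, 6, 7, 8].
  Class 3 (3 blocks): {3,5,7}; {1,6,8}; {0,2,4}. Points covered: [0, 1, 2, 3, 4, 5, 6, 7, 8].
All classes full (size 3)? YES. All classes cover every point? YES.
Resolvable? YES.

YES


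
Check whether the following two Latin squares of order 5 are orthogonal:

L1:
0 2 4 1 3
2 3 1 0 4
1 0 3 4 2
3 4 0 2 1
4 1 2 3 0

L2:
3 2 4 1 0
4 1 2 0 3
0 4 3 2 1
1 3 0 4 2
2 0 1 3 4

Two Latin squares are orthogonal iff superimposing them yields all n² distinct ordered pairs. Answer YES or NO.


Form the n² = 25 superimposed pairs (L1[i][j], L2[i][j]), row by row (rows and columns indexed from 0):
row 0: (0,3) (2,2) (4,4) (1,1) (3,0)
row 1: (2,4) (3,1) (1,2) (0,0) (4,3)
row 2: (1,0) (0,4) (3,3) (4,2) (2,1)
row 3: (3,1) (4,3) (0,0) (2,4) (1,2)
row 4: (4,2) (1,0) (2,1) (3,3) (0,4)
Orthogonality requires all 25 pairs distinct.
But the pair (3,1) repeats: cell (1,1) has L1 = 3, L2 = 1, and cell (3,0) has L1 = 3, L2 = 1.
A repeated pair means some other pair never occurs (only 15 distinct pairs out of 25), so the squares are not orthogonal.
Conclusion: NO.

NO


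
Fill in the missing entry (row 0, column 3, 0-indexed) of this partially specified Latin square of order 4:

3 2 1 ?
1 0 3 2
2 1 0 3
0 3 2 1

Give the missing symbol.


Row 0 contains symbols [1, 2, 3] — missing [0].
Column 3 contains symbols [1, 2, 3] — missing [0].
The missing symbol must appear in both missing sets; intersection = [0].
Therefore the hidden value is 0.

Missing value = 0.


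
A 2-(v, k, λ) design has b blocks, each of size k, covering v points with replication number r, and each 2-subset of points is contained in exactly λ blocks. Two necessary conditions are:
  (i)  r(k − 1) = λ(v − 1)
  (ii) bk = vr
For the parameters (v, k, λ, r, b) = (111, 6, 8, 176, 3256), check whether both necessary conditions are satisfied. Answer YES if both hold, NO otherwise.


Condition (i): r(k − 1) = 176·5 = 880; λ(v − 1) = 8·110 = 880. Match? YES.
Condition (ii): bk = 3256·6 = 19536; vr = 111·176 = 19536. Match? YES.
Both conditions hold? YES.

YES


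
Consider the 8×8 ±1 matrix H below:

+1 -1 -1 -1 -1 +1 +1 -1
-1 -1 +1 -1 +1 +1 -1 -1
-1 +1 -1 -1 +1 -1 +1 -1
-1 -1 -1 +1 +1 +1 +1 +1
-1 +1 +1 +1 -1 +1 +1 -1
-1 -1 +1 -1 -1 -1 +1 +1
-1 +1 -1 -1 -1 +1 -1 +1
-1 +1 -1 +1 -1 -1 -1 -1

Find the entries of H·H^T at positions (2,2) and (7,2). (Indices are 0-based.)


Row 2 of H: [-1, 1, -1, -1, 1, -1, 1, -1].
Row 7 of H: [-1, 1, -1, 1, -1, -1, -1, -1].
(H·H^T)[2][2] = Σ_j H[2][j]·H[2][j] = (-1)² + (1)² + (-1)² + (-1)² + (1)² + (-1)² + (1)² + (-1)² = 1 + 1 + 1 + 1 + 1 + 1 + 1 + 1 = 8.
(H·H^T)[7][2] = Σ_j H[7][j]·H[2][j] = (-1)·(-1) + (1)·(1) + (-1)·(-1) + (1)·(-1) + (-1)·(1) + (-1)·(-1) + (-1)·(1) + (-1)·(-1) = 1 + 1 + 1 + -1 + -1 + 1 + -1 + 1 = 2.
Rows 7 and 2 are not orthogonal (dot product = 2 ≠ 0), so H is not a Hadamard matrix.

(2,2) entry = 8; (7,2) entry = 2.


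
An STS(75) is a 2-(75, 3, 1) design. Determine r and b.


An STS(v) is a 2-(v, 3, 1) BIBD: block size k = 3, λ = 1.
Replication: r(k − 1) = λ(v − 1) ⇒ r·2 = 75 − 1 = 74 ⇒ r = 37.
Block count: b = v(v − 1)/6 = 75·74/6 = 5550/6 = 925.
(Check via bk = vr: 925·3 = 2775 = 75·37 = 2775 ✓.)

r = 37, b = 925.


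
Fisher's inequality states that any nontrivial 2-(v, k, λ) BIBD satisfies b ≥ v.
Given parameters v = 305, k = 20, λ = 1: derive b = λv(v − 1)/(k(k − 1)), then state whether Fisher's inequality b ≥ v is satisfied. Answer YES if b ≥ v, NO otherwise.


b = λv(v − 1)/(k(k − 1)) = 1·305·304/(20·19) = 92720/380 = 244.
Compare with v = 305: b < v, so Fisher's inequality fails.

NO


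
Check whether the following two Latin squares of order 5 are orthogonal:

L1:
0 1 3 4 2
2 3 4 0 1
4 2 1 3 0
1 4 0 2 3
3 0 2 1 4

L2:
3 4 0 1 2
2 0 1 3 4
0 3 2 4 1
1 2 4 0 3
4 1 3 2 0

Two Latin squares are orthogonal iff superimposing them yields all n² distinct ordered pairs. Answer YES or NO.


Form the n² = 25 superimposed pairs (L1[i][j], L2[i][j]), row by row (rows and columns indexed from 0):
row 0: (0,3) (1,4) (3,0) (4,1) (2,2)
row 1: (2,2) (3,0) (4,1) (0,3) (1,4)
row 2: (4,0) (2,3) (1,2) (3,4) (0,1)
row 3: (1,1) (4,2) (0,4) (2,0) (3,3)
row 4: (3,4) (0,1) (2,3) (1,2) (4,0)
Orthogonality requires all 25 pairs distinct.
But the pair (2,2) repeats: cell (0,4) has L1 = 2, L2 = 2, and cell (1,0) has L1 = 2, L2 = 2.
A repeated pair means some other pair never occurs (only 15 distinct pairs out of 25), so the squares are not orthogonal.
Conclusion: NO.

NO


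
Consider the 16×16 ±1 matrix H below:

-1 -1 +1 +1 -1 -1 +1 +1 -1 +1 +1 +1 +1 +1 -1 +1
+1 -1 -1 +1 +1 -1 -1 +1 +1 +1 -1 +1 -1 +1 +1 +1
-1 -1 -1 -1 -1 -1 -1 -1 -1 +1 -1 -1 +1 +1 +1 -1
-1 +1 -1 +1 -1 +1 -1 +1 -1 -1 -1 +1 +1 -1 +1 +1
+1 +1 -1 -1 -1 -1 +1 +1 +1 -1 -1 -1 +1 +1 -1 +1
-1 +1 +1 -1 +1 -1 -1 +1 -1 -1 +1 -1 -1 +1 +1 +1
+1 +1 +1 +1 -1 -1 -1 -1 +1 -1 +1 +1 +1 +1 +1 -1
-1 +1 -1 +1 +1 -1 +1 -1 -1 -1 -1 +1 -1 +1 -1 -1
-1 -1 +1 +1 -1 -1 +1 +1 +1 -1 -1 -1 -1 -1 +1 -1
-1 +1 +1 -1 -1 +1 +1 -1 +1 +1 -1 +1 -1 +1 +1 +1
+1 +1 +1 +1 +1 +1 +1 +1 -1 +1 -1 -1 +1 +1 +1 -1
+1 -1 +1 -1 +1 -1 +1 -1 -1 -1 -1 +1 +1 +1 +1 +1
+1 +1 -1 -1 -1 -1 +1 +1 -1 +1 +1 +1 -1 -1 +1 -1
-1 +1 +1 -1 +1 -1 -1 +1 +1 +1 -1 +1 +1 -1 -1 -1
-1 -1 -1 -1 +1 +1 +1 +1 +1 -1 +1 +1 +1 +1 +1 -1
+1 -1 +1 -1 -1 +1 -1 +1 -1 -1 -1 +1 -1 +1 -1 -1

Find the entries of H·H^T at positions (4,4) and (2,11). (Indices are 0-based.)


Row 2 of H: [-1, -1, -1, -1, -1, -1, -1, -1, -1, 1, -1, -1, 1, 1, 1, -1].
Row 4 of H: [1, 1, -1, -1, -1, -1, 1, 1, 1, -1, -1, -1, 1, 1, -1, 1].
Row 11 of H: [1, -1, 1, -1, 1, -1, 1, -1, -1, -1, -1, 1, 1, 1, 1, 1].
(H·H^T)[4][4] = Σ_j H[4][j]·H[4][j] = (1)² + (1)² + (-1)² + (-1)² + (-1)² + (-1)² + (1)² + (1)² + (1)² + (-1)² + (-1)² + (-1)² + (1)² + (1)² + (-1)² + (1)² = 1 + 1 + 1 + 1 + 1 + 1 + 1 + 1 + 1 + 1 + 1 + 1 + 1 + 1 + 1 + 1 = 16.
(H·H^T)[2][11] = Σ_j H[2][j]·H[11][j] = (-1)·(1) + (-1)·(-1) + (-1)·(1) + (-1)·(-1) + (-1)·(1) + (-1)·(-1) + (-1)·(1) + (-1)·(-1) + (-1)·(-1) + (1)·(-1) + (-1)·(-1) + (-1)·(1) + (1)·(1) + (1)·(1) + (1)·(1) + (-1)·(1) = -1 + 1 + -1 + 1 + -1 + 1 + -1 + 1 + 1 + -1 + 1 + -1 + 1 + 1 + 1 + -1 = 2.
Rows 2 and 11 are not orthogonal (dot product = 2 ≠ 0), so H is not a Hadamard matrix.

(4,4) entry = 16; (2,11) entry = 2.


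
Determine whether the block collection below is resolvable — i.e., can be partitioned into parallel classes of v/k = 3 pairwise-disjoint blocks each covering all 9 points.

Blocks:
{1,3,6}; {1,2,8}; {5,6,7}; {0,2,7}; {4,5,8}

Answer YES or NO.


v = 9, block size k = 3, number of blocks = 5.
For resolvability, blocks must partition into parallel classes of size v/k = 3.
Total blocks must therefore be a multiple of 3: 5 = 3·1 + 2 ⇒ not divisible ✗.
Resolvable? NO.

NO


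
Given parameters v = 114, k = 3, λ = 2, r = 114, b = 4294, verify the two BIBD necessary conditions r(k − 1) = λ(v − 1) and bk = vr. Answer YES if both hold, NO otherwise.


Condition (i): r(k − 1) = 114·2 = 228; λ(v − 1) = 2·113 = 226. Match? NO.
Condition (ii): bk = 4294·3 = 12882; vr = 114·114 = 12996. Match? NO.
Both conditions hold? NO.

NO


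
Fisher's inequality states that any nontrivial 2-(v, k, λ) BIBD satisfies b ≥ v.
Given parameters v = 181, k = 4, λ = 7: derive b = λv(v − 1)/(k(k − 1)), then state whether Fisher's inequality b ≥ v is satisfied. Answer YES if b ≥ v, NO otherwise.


b = λv(v − 1)/(k(k − 1)) = 7·181·180/(4·3) = 228060/12 = 19005.
Compare with v = 181: b ≥ v, so Fisher's inequality holds.

YES


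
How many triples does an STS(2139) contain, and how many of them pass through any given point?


An STS(v) is a 2-(v, 3, 1) BIBD: block size k = 3, λ = 1.
Replication: r(k − 1) = λ(v − 1) ⇒ r·2 = 2139 − 1 = 2138 ⇒ r = 1069.
Block count: b = v(v − 1)/6 = 2139·2138/6 = 4573182/6 = 762197.

r = 1069, b = 762197.


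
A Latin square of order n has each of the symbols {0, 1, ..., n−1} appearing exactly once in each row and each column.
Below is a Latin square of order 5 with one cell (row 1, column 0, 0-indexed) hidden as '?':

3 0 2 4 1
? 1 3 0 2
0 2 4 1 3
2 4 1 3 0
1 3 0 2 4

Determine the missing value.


Row 1 contains symbols [0, 1, 2, 3] — missing [4].
Column 0 contains symbols [0, 1, 2, 3] — missing [4].
The missing symbol must appear in both missing sets; intersection = [4].
Therefore the hidden value is 4.

Missing value = 4.


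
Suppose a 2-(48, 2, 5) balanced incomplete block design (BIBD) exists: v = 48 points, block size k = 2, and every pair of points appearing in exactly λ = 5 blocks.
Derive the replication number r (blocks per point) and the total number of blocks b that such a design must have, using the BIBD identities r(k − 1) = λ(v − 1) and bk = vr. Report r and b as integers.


Any 2-(v, k, λ) BIBD satisfies two necessary conditions:
  (i)  Each point sits in r blocks, and counting incidences through any fixed point gives r(k − 1) = λ(v − 1), so r = λ(v − 1)/(k − 1).
  (ii) Total incidences bk = vr, so b = vr/k.
Step 1: r = λ(v − 1)/(k − 1) = 5·(48 − 1)/(2 − 1) = 5·47/1 = 235/1 = 235.
Step 2: b = vr/k = 48·235/2 = 11280/2 = 5640.
Check integrality: r = 235 ∈ Z ✓, b = 5640 ∈ Z ✓.
(These identities are necessary conditions: they determine r and b for any design with these parameters, but do not by themselves prove that one exists.)

r = 235, b = 5640.


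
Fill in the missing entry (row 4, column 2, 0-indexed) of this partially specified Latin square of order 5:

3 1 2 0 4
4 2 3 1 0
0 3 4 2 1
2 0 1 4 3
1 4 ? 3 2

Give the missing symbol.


Row 4 contains symbols [1, 2, 3, 4] — missing [0].
Column 2 contains symbols [1, 2, 3, 4] — missing [0].
The missing symbol must appear in both missing sets; intersection = [0].
Therefore the hidden value is 0.

Missing value = 0.


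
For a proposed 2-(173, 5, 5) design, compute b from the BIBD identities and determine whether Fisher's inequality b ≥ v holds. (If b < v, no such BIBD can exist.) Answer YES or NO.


r = λ(v − 1)/(k − 1) = 5·172/4 = 215.
b = vr/k = 173·215/5 = 7439.
Fisher's inequality: b ≥ v ⇔ 7439 ≥ 173? YES.

YES


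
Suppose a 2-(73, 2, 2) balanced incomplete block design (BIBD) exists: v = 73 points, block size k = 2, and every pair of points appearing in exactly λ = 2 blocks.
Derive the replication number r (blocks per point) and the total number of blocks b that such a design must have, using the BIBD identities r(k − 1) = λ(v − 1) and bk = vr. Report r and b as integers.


Any 2-(v, k, λ) BIBD satisfies two necessary conditions:
  (i)  Each point sits in r blocks, and counting incidences through any fixed point gives r(k − 1) = λ(v − 1), so r = λ(v − 1)/(k − 1).
  (ii) Total incidences bk = vr, so b = vr/k.
Step 1: r = λ(v − 1)/(k − 1) = 2·(73 − 1)/(2 − 1) = 2·72/1 = 144/1 = 144.
Step 2: b = vr/k = 73·144/2 = 10512/2 = 5256.
Check integrality: r = 144 ∈ Z ✓, b = 5256 ∈ Z ✓.
(These identities are necessary conditions: they determine r and b for any design with these parameters, but do not by themselves prove that one exists.)

r = 144, b = 5256.


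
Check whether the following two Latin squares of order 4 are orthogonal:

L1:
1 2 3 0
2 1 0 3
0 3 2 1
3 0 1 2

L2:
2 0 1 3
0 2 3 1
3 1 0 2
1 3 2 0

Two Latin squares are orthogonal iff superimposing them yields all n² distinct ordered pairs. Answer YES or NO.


Form the n² = 16 superimposed pairs (L1[i][j], L2[i][j]), row by row (rows and columns indexed from 0):
row 0: (1,2) (2,0) (3,1) (0,3)
row 1: (2,0) (1,2) (0,3) (3,1)
row 2: (0,3) (3,1) (2,0) (1,2)
row 3: (3,1) (0,3) (1,2) (2,0)
Orthogonality requires all 16 pairs distinct.
But the pair (2,0) repeats: cell (0,1) has L1 = 2, L2 = 0, and cell (1,0) has L1 = 2, L2 = 0.
A repeated pair means some other pair never occurs (only 4 distinct pairs out of 16), so the squares are not orthogonal.
Conclusion: NO.

NO


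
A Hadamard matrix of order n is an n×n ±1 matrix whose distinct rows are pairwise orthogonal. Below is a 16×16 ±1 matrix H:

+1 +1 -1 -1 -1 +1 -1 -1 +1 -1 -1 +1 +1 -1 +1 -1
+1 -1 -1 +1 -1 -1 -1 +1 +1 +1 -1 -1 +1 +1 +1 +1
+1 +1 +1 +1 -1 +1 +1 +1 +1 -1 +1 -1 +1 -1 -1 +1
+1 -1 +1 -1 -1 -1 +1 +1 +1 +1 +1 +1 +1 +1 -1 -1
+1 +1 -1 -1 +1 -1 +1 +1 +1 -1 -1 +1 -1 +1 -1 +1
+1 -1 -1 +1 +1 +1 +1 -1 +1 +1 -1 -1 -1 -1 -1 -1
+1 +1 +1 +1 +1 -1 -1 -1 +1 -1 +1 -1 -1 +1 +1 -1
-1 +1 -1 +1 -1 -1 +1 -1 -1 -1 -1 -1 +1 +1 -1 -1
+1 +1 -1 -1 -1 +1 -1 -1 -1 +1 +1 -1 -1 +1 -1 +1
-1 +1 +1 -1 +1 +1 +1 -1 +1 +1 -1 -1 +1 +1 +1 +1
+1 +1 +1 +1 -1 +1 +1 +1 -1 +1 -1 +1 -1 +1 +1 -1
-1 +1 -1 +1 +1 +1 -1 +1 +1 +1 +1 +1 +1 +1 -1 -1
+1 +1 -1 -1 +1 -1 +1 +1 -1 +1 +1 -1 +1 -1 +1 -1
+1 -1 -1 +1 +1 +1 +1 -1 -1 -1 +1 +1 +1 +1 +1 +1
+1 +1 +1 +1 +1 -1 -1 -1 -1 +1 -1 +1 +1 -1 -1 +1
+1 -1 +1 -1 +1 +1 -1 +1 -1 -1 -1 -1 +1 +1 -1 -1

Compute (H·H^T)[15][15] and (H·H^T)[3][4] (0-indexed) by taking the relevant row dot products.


Row 3 of H: [1, -1, 1, -1, -1, -1, 1, 1, 1, 1, 1, 1, 1, 1, -1, -1].
Row 4 of H: [1, 1, -1, -1, 1, -1, 1, 1, 1, -1, -1, 1, -1, 1, -1, 1].
Row 15 of H: [1, -1, 1, -1, 1, 1, -1, 1, -1, -1, -1, -1, 1, 1, -1, -1].
(H·H^T)[15][15] = Σ_j H[15][j]·H[15][j] = (1)² + (-1)² + (1)² + (-1)² + (1)² + (1)² + (-1)² + (1)² + (-1)² + (-1)² + (-1)² + (-1)² + (1)² + (1)² + (-1)² + (-1)² = 1 + 1 + 1 + 1 + 1 + 1 + 1 + 1 + 1 + 1 + 1 + 1 + 1 + 1 + 1 + 1 = 16.
(H·H^T)[3][4] = Σ_j H[3][j]·H[4][j] = (1)·(1) + (-1)·(1) + (1)·(-1) + (-1)·(-1) + (-1)·(1) + (-1)·(-1) + (1)·(1) + (1)·(1) + (1)·(1) + (1)·(-1) + (1)·(-1) + (1)·(1) + (1)·(-1) + (1)·(1) + (-1)·(-1) + (-1)·(1) = 1 + -1 + -1 + 1 + -1 + 1 + 1 + 1 + 1 + -1 + -1 + 1 + -1 + 1 + 1 + -1 = 2.
Rows 3 and 4 are not orthogonal (dot product = 2 ≠ 0), so H is not a Hadamard matrix.

(15,15) entry = 16; (3,4) entry = 2.


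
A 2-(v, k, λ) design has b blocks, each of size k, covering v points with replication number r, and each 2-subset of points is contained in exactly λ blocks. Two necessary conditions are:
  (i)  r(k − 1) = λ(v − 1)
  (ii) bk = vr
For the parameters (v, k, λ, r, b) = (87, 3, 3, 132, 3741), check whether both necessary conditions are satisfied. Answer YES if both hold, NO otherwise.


Condition (i): r(k − 1) = 132·2 = 264; λ(v − 1) = 3·86 = 258. Match? NO.
Condition (ii): bk = 3741·3 = 11223; vr = 87·132 = 11484. Match? NO.
Both conditions hold? NO.

NO


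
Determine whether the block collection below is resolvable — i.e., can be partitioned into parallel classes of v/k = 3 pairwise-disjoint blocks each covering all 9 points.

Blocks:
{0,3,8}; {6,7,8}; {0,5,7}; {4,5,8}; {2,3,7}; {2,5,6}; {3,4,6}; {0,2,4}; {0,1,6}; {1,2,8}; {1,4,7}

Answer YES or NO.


v = 9, block size k = 3, number of blocks = 11.
For resolvability, blocks must partition into parallel classes of size v/k = 3.
Total blocks must therefore be a multiple of 3: 11 = 3·3 + 2 ⇒ not divisible ✗.
Resolvable? NO.

NO


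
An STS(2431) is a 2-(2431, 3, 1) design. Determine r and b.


An STS(v) is a 2-(v, 3, 1) BIBD: block size k = 3, λ = 1.
Replication: r(k − 1) = λ(v − 1) ⇒ r·2 = 2431 − 1 = 2430 ⇒ r = 1215.
Block count: b = v(v − 1)/6 = 2431·2430/6 = 5907330/6 = 984555.
(Check via bk = vr: 984555·3 = 2953665 = 2431·1215 = 2953665 ✓.)

r = 1215, b = 984555.


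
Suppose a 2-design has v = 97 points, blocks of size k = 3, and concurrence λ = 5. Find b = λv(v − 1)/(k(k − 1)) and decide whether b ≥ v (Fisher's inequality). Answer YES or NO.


r = λ(v − 1)/(k − 1) = 5·96/2 = 240.
b = vr/k = 97·240/3 = 7760.
Fisher's inequality: b ≥ v ⇔ 7760 ≥ 97? YES.

YES


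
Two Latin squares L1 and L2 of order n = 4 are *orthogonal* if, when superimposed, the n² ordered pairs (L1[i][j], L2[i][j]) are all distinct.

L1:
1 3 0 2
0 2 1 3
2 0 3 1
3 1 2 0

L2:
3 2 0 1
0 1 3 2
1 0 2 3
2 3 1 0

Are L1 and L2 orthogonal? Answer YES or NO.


Form the n² = 16 superimposed pairs (L1[i][j], L2[i][j]), row by row (rows and columns indexed from 0):
row 0: (1,3) (3,2) (0,0) (2,1)
row 1: (0,0) (2,1) (1,3) (3,2)
row 2: (2,1) (0,0) (3,2) (1,3)
row 3: (3,2) (1,3) (2,1) (0,0)
Orthogonality requires all 16 pairs distinct.
But the pair (0,0) repeats: cell (0,2) has L1 = 0, L2 = 0, and cell (1,0) has L1 = 0, L2 = 0.
A repeated pair means some other pair never occurs (only 4 distinct pairs out of 16), so the squares are not orthogonal.
Conclusion: NO.

NO


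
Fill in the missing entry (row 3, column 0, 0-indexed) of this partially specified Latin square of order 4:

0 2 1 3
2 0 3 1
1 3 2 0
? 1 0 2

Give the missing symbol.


Row 3 contains symbols [0, 1, 2] — missing [3].
Column 0 contains symbols [0, 1, 2] — missing [3].
The missing symbol must appear in both missing sets; intersection = [3].
Therefore the hidden value is 3.

Missing value = 3.


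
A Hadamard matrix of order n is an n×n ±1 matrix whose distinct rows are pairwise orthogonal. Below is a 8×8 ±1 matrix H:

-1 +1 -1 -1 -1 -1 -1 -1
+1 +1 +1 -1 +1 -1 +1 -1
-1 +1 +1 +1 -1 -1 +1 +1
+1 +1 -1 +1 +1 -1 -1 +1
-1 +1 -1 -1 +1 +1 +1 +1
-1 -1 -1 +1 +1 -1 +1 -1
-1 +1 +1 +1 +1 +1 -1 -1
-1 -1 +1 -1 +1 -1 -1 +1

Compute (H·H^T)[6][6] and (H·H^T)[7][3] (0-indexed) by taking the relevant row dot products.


Row 3 of H: [1, 1, -1, 1, 1, -1, -1, 1].
Row 6 of H: [-1, 1, 1, 1, 1, 1, -1, -1].
Row 7 of H: [-1, -1, 1, -1, 1, -1, -1, 1].
(H·H^T)[6][6] = Σ_j H[6][j]·H[6][j] = (-1)² + (1)² + (1)² + (1)² + (1)² + (1)² + (-1)² + (-1)² = 1 + 1 + 1 + 1 + 1 + 1 + 1 + 1 = 8.
(H·H^T)[7][3] = Σ_j H[7][j]·H[3][j] = (-1)·(1) + (-1)·(1) + (1)·(-1) + (-1)·(1) + (1)·(1) + (-1)·(-1) + (-1)·(-1) + (1)·(1) = -1 + -1 + -1 + -1 + 1 + 1 + 1 + 1 = 0.
So rows 7 and 3 are orthogonal; the diagonal entry equals n = 8.

(6,6) entry = 8; (7,3) entry = 0.


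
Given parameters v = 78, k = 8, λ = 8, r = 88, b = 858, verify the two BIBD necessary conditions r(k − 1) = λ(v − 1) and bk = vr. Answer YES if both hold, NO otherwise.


Condition (i): r(k − 1) = 88·7 = 616; λ(v − 1) = 8·77 = 616. Match? YES.
Condition (ii): bk = 858·8 = 6864; vr = 78·88 = 6864. Match? YES.
Both conditions hold? YES.

YES


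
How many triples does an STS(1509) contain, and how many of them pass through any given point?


An STS(v) is a 2-(v, 3, 1) BIBD: block size k = 3, λ = 1.
Replication: r(k − 1) = λ(v − 1) ⇒ r·2 = 1509 − 1 = 1508 ⇒ r = 754.
Block count: b = v(v − 1)/6 = 1509·1508/6 = 2275572/6 = 379262.
(Check via bk = vr: 379262·3 = 1137786 = 1509·754 = 1137786 ✓.)

r = 754, b = 379262.


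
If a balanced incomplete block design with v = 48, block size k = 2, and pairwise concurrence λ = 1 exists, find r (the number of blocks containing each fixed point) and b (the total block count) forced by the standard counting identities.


Any 2-(v, k, λ) BIBD satisfies two necessary conditions:
  (i)  Each point sits in r blocks, and counting incidences through any fixed point gives r(k − 1) = λ(v − 1), so r = λ(v − 1)/(k − 1).
  (ii) Total incidences bk = vr, so b = vr/k.
Step 1: r = λ(v − 1)/(k − 1) = 1·(48 − 1)/(2 − 1) = 1·47/1 = 47/1 = 47.
Step 2: b = vr/k = 48·47/2 = 2256/2 = 1128.
Check integrality: r = 47 ∈ Z ✓, b = 1128 ∈ Z ✓.
(These identities are necessary conditions: they determine r and b for any design with these parameters, but do not by themselves prove that one exists.)

r = 47, b = 1128.
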